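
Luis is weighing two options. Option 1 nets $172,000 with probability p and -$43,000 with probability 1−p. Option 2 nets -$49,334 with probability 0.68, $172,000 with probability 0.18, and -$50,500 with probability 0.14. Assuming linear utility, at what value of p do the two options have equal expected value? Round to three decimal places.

p = 0.155

EV(Option 2) = 0.68 × (-49334) + 0.18 × 172000 + 0.14 × (-50500) = -33547.12 + 30960 − 7070 = -9657.12
p·172000 + (1−p)·(-43000) = -9657.12
215000p − 43000 = -9657.12
p = (-9657.12 + 43000) / 215000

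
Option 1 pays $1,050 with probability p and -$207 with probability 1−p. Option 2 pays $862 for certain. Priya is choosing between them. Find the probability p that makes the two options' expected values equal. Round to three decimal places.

p·1050 + (1−p)·(-207) = 862
1257p − 207 = 862
p = (862 + 207) / 1257

p = 0.850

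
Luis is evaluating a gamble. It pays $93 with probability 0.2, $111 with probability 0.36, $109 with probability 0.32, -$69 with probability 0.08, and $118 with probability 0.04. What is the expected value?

$92.64

EV = 0.2 × 93 + 0.36 × 111 + 0.32 × 109 + 0.08 × (-69) + 0.04 × 118 = 18.6 + 39.96 + 34.88 − 5.52 + 4.72 = 92.64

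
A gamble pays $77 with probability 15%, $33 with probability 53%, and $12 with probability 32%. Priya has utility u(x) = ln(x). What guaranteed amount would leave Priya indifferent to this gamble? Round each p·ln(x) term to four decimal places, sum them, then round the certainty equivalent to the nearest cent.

E[u] = 0.15·ln(77) + 0.53·ln(33) + 0.32·ln(12) = 0.6516 + 1.8531 + 0.7952 = 3.2999
CE = e^3.2999 ≈ 27.11

$27.11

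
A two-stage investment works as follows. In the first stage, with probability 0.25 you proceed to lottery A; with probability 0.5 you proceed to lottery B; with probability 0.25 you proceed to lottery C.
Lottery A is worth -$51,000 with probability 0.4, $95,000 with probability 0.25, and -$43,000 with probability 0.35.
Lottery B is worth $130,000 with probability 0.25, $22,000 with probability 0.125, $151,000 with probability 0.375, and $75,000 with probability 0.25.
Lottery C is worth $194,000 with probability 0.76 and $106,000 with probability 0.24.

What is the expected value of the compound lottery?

EV(A) = 0.4 × (-51000) + 0.25 × 95000 + 0.35 × (-43000) = -20400 + 23750 − 15050 = -11700
EV(B) = 0.25 × 130000 + 0.125 × 22000 + 0.375 × 151000 + 0.25 × 75000 = 32500 + 2750 + 56625 + 18750 = 110625
EV(C) = 0.76 × 194000 + 0.24 × 106000 = 147440 + 25440 = 172880
Overall = 0.25 × (-11700) + 0.5 × 110625 + 0.25 × 172880 = -2925 + 55312.5 + 43220 = 95607.5

$95,607.50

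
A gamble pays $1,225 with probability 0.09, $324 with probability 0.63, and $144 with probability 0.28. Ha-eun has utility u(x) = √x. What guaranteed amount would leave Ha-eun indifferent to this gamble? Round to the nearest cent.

E[u] = 0.09·√1225 + 0.63·√324 + 0.28·√144 = 0.09·35 + 0.63·18 + 0.28·12 = 17.85
CE = (17.85)² = 318.6225

$318.62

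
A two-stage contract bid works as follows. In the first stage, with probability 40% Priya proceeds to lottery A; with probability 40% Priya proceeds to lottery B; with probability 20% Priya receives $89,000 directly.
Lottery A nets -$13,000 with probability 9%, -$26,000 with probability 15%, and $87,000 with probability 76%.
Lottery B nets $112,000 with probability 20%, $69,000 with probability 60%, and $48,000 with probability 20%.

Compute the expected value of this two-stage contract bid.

$71,580

EV(A) = 0.09 × (-13000) + 0.15 × (-26000) + 0.76 × 87000 = -1170 − 3900 + 66120 = 61050
EV(B) = 0.2 × 112000 + 0.6 × 69000 + 0.2 × 48000 = 22400 + 41400 + 9600 = 73400
Branch C: 89000 (certain)
Overall = 0.4 × 61050 + 0.4 × 73400 + 0.2 × 89000 = 24420 + 29360 + 17800 = 71580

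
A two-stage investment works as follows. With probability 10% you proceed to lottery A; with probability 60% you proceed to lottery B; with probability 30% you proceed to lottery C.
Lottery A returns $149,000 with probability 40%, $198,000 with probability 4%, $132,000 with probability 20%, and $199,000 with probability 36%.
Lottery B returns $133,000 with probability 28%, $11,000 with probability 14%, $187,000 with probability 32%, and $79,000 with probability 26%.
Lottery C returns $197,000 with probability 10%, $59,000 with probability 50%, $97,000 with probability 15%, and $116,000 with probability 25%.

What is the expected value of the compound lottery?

EV(A) = 0.4 × 149000 + 0.04 × 198000 + 0.2 × 132000 + 0.36 × 199000 = 59600 + 7920 + 26400 + 71640 = 165560
EV(B) = 0.28 × 133000 + 0.14 × 11000 + 0.32 × 187000 + 0.26 × 79000 = 37240 + 1540 + 59840 + 20540 = 119160
EV(C) = 0.1 × 197000 + 0.5 × 59000 + 0.15 × 97000 + 0.25 × 116000 = 19700 + 29500 + 14550 + 29000 = 92750
Overall = 0.1 × 165560 + 0.6 × 119160 + 0.3 × 92750 = 16556 + 71496 + 27825 = 115877

$115,877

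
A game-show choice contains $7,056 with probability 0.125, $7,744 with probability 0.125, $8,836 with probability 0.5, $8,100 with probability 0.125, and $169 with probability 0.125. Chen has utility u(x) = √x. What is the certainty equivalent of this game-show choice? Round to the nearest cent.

E[u] = 0.125·√7056 + 0.125·√7744 + 0.5·√8836 + 0.125·√8100 + 0.125·√169 = 0.125·84 + 0.125·88 + 0.5·94 + 0.125·90 + 0.125·13 = 81.375
CE = (81.375)² = 6621.890625

$6,621.89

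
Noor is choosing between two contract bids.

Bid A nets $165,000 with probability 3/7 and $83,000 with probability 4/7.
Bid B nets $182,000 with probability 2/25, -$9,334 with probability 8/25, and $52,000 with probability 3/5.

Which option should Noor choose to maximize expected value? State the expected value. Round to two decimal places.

Bid A = 3/7 × 165000 + 4/7 × 83000 = 70714.2857 + 47428.5714 = 118142.8571
Bid B = 2/25 × 182000 + 8/25 × (-9334) + 3/5 × 52000 = 14560 − 2986.88 + 31200 = 42773.12

Bid A ($118,142.86)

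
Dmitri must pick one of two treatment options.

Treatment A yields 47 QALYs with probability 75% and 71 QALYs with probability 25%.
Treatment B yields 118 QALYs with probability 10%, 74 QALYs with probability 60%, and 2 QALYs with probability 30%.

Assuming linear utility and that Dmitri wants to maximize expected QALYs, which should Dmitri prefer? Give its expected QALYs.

Treatment A = 0.75 × 47 + 0.25 × 71 = 35.25 + 17.75 = 53
Treatment B = 0.1 × 118 + 0.6 × 74 + 0.3 × 2 = 11.8 + 44.4 + 0.6 = 56.8

Treatment B (56.8 QALYs)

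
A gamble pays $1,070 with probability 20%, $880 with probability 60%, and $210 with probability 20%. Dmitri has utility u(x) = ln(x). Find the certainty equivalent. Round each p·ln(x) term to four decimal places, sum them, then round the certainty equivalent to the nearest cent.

E[u] = 0.2·ln(1070) + 0.6·ln(880) + 0.2·ln(210) = 1.3951 + 4.0680 + 1.0694 = 6.5325
CE = e^6.5325 ≈ 687.11

$687.11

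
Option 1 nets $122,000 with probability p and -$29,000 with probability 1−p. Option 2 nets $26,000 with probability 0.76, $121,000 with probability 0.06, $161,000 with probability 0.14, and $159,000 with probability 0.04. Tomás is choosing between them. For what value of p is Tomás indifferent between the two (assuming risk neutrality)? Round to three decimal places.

EV(Option 2) = 0.76 × 26000 + 0.06 × 121000 + 0.14 × 161000 + 0.04 × 159000 = 19760 + 7260 + 22540 + 6360 = 55920
p·122000 + (1−p)·(-29000) = 55920
151000p − 29000 = 55920
p = (55920 + 29000) / 151000

p = 0.562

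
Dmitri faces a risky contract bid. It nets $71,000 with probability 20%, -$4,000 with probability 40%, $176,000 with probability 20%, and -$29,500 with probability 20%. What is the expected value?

$41,900

EV = 0.2 × 71000 + 0.4 × (-4000) + 0.2 × 176000 + 0.2 × (-29500) = 14200 − 1600 + 35200 − 5900 = 41900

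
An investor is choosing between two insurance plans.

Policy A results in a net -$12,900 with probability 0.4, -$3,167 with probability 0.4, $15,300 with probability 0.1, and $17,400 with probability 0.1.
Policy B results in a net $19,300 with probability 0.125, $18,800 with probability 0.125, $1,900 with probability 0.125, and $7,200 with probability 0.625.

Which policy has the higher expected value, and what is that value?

Policy A = 0.4 × (-12900) + 0.4 × (-3167) + 0.1 × 15300 + 0.1 × 17400 = -5160 − 1266.8 + 1530 + 1740 = -3156.8
Policy B = 0.125 × 19300 + 0.125 × 18800 + 0.125 × 1900 + 0.625 × 7200 = 2412.5 + 2350 + 237.5 + 4500 = 9500

Policy B ($9,500)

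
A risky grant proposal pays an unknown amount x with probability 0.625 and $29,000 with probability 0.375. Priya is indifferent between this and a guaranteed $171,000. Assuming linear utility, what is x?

0.625·x + 0.375·29000 = 171000
0.625·x = 171000 − 10875 = 160125
x = 160125 / 0.625 = 256200

x = $256,200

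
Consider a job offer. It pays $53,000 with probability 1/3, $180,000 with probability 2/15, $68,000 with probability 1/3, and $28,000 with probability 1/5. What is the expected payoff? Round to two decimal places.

$69,933.33

EV = 1/3 × 53000 + 2/15 × 180000 + 1/3 × 68000 + 1/5 × 28000 = 17666.6667 + 24000 + 22666.6667 + 5600 = 69933.3333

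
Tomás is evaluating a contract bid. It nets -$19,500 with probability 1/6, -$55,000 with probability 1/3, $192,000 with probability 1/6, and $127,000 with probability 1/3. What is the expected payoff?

$52,750

EV = 1/6 × (-19500) + 1/3 × (-55000) + 1/6 × 192000 + 1/3 × 127000 = -3250 − 18333.3333 + 32000 + 42333.3333 = 52750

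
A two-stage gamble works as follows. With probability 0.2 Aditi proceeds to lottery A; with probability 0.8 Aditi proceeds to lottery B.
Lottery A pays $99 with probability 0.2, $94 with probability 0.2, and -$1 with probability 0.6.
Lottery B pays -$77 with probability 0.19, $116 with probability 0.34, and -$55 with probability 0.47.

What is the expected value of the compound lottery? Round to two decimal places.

$6.77

EV(A) = 0.2 × 99 + 0.2 × 94 + 0.6 × (-1) = 19.8 + 18.8 − 0.6 = 38
EV(B) = 0.19 × (-77) + 0.34 × 116 + 0.47 × (-55) = -14.63 + 39.44 − 25.85 = -1.04
Overall = 0.2 × 38 + 0.8 × (-1.04) = 7.6 − 0.832 = 6.768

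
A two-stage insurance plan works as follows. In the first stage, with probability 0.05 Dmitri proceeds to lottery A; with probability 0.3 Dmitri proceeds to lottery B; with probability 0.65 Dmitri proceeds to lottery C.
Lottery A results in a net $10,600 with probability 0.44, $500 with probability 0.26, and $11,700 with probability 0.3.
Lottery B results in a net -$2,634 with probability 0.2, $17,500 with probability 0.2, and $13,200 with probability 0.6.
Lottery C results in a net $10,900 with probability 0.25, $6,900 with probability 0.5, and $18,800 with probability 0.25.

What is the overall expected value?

$10,751.91

EV(A) = 0.44 × 10600 + 0.26 × 500 + 0.3 × 11700 = 4664 + 130 + 3510 = 8304
EV(B) = 0.2 × (-2634) + 0.2 × 17500 + 0.6 × 13200 = -526.8 + 3500 + 7920 = 10893.2
EV(C) = 0.25 × 10900 + 0.5 × 6900 + 0.25 × 18800 = 2725 + 3450 + 4700 = 10875
Overall = 0.05 × 8304 + 0.3 × 10893.2 + 0.65 × 10875 = 415.2 + 3267.96 + 7068.75 = 10751.91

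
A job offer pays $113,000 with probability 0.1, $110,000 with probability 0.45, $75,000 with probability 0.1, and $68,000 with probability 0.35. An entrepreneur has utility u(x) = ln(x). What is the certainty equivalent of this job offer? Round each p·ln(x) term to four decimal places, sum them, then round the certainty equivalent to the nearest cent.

$89,697.66

E[u] = 0.1·ln(113000) + 0.45·ln(110000) + 0.1·ln(75000) + 0.35·ln(68000) = 1.1635 + 5.2237 + 1.1225 + 3.8945 = 11.4042
CE = e^11.4042 ≈ 89697.66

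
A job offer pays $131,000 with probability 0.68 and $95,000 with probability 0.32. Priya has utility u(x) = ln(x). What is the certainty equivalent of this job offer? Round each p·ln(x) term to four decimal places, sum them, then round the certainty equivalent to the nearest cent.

E[u] = 0.68·ln(131000) + 0.32·ln(95000) = 8.0124 + 3.6677 = 11.6801
CE = e^11.6801 ≈ 118196.05

$118,196.05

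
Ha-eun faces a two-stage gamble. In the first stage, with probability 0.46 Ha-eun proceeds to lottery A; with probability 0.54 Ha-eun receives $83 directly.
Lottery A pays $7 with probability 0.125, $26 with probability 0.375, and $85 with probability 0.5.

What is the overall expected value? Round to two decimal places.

$69.26

EV(A) = 0.125 × 7 + 0.375 × 26 + 0.5 × 85 = 0.875 + 9.75 + 42.5 = 53.125
Branch B: 83 (certain)
Overall = 0.46 × 53.125 + 0.54 × 83 = 24.4375 + 44.82 = 69.2575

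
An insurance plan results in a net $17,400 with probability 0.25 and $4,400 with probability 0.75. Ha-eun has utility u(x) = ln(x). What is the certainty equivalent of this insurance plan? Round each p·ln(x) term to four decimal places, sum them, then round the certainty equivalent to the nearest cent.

$6,204.93

E[u] = 0.25·ln(17400) + 0.75·ln(4400) = 2.4411 + 6.2920 = 8.7331
CE = e^8.7331 ≈ 6204.93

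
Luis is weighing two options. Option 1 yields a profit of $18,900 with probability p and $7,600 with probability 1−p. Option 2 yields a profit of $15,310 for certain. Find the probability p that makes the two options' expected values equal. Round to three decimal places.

p = 0.682

p·18900 + (1−p)·7600 = 15310
11300p + 7600 = 15310
p = (15310 − 7600) / 11300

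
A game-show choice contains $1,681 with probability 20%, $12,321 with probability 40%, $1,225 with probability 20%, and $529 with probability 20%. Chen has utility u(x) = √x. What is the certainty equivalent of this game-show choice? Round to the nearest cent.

$4,121.64

E[u] = 0.2·√1681 + 0.4·√12321 + 0.2·√1225 + 0.2·√529 = 0.2·41 + 0.4·111 + 0.2·35 + 0.2·23 = 64.2
CE = (64.2)² = 4121.64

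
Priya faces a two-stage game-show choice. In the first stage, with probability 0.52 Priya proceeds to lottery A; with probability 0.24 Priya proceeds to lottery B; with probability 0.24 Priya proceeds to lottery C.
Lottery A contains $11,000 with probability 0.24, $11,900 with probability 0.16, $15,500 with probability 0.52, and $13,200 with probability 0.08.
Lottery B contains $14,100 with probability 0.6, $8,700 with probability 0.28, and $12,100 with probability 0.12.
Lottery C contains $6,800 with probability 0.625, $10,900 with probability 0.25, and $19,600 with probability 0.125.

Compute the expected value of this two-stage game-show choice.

$12,328.72

EV(A) = 0.24 × 11000 + 0.16 × 11900 + 0.52 × 15500 + 0.08 × 13200 = 2640 + 1904 + 8060 + 1056 = 13660
EV(B) = 0.6 × 14100 + 0.28 × 8700 + 0.12 × 12100 = 8460 + 2436 + 1452 = 12348
EV(C) = 0.625 × 6800 + 0.25 × 10900 + 0.125 × 19600 = 4250 + 2725 + 2450 = 9425
Overall = 0.52 × 13660 + 0.24 × 12348 + 0.24 × 9425 = 7103.2 + 2963.52 + 2262 = 12328.72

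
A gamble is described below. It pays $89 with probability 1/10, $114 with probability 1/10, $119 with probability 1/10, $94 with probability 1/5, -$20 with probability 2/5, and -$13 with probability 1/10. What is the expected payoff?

EV = 1/10 × 89 + 1/10 × 114 + 1/10 × 119 + 1/5 × 94 + 2/5 × (-20) + 1/10 × (-13) = 8.9 + 11.4 + 11.9 + 18.8 − 8 − 1.3 = 41.7

$41.70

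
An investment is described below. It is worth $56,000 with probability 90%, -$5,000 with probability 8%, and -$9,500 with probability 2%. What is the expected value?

$49,810

EV = 0.9 × 56000 + 0.08 × (-5000) + 0.02 × (-9500) = 50400 − 400 − 190 = 49810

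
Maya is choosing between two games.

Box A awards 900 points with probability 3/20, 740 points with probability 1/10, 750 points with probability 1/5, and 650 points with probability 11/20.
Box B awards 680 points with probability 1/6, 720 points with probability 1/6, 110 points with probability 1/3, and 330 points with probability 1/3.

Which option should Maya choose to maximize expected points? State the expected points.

Box A (716.5 points)

Box A = 3/20 × 900 + 1/10 × 740 + 1/5 × 750 + 11/20 × 650 = 135 + 74 + 150 + 357.5 = 716.5
Box B = 1/6 × 680 + 1/6 × 720 + 1/3 × 110 + 1/3 × 330 = 113.3333 + 120 + 36.6667 + 110 = 380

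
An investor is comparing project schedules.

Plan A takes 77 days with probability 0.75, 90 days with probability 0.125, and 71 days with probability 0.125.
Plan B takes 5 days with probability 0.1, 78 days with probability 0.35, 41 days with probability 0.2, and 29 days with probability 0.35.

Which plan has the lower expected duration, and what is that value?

Plan B (46.15 days)

Plan A = 0.75 × 77 + 0.125 × 90 + 0.125 × 71 = 57.75 + 11.25 + 8.875 = 77.875
Plan B = 0.1 × 5 + 0.35 × 78 + 0.2 × 41 + 0.35 × 29 = 0.5 + 27.3 + 8.2 + 10.15 = 46.15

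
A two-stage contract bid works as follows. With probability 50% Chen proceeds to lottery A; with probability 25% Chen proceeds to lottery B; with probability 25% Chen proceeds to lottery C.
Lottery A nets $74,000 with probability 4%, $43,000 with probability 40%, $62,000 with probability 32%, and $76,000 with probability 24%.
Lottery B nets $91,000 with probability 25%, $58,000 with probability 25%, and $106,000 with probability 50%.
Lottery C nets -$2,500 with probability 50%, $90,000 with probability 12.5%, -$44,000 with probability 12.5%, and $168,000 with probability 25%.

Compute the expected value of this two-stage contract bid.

$63,307.50

EV(A) = 0.04 × 74000 + 0.4 × 43000 + 0.32 × 62000 + 0.24 × 76000 = 2960 + 17200 + 19840 + 18240 = 58240
EV(B) = 0.25 × 91000 + 0.25 × 58000 + 0.5 × 106000 = 22750 + 14500 + 53000 = 90250
EV(C) = 0.5 × (-2500) + 0.125 × 90000 + 0.125 × (-44000) + 0.25 × 168000 = -1250 + 11250 − 5500 + 42000 = 46500
Overall = 0.5 × 58240 + 0.25 × 90250 + 0.25 × 46500 = 29120 + 22562.5 + 11625 = 63307.5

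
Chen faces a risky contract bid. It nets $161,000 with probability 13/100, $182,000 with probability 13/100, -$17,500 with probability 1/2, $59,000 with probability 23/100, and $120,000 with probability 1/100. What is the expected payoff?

EV = 13/100 × 161000 + 13/100 × 182000 + 1/2 × (-17500) + 23/100 × 59000 + 1/100 × 120000 = 20930 + 23660 − 8750 + 13570 + 1200 = 50610

$50,610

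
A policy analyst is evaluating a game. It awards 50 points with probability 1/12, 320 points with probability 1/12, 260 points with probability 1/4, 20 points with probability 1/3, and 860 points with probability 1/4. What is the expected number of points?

317.5 points

EV = 1/12 × 50 + 1/12 × 320 + 1/4 × 260 + 1/3 × 20 + 1/4 × 860 = 4.1667 + 26.6667 + 65 + 6.6667 + 215 = 317.5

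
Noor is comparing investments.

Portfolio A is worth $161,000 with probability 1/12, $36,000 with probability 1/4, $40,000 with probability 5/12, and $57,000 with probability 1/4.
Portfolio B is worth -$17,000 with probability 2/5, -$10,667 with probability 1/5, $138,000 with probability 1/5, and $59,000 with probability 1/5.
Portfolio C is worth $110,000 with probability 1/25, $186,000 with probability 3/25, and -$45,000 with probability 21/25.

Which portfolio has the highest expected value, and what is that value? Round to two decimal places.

Portfolio A ($53,333.33)

Portfolio A = 1/12 × 161000 + 1/4 × 36000 + 5/12 × 40000 + 1/4 × 57000 = 13416.6667 + 9000 + 16666.6667 + 14250 = 53333.3333
Portfolio B = 2/5 × (-17000) + 1/5 × (-10667) + 1/5 × 138000 + 1/5 × 59000 = -6800 − 2133.4 + 27600 + 11800 = 30466.6
Portfolio C = 1/25 × 110000 + 3/25 × 186000 + 21/25 × (-45000) = 4400 + 22320 − 37800 = -11080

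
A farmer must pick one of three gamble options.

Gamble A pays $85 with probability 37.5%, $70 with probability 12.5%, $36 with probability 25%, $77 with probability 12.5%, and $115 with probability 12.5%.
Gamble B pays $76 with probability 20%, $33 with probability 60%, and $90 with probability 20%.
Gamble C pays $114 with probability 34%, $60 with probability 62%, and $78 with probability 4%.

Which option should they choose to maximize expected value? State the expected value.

Gamble C ($79.08)

Gamble A = 0.375 × 85 + 0.125 × 70 + 0.25 × 36 + 0.125 × 77 + 0.125 × 115 = 31.875 + 8.75 + 9 + 9.625 + 14.375 = 73.625
Gamble B = 0.2 × 76 + 0.6 × 33 + 0.2 × 90 = 15.2 + 19.8 + 18 = 53
Gamble C = 0.34 × 114 + 0.62 × 60 + 0.04 × 78 = 38.76 + 37.2 + 3.12 = 79.08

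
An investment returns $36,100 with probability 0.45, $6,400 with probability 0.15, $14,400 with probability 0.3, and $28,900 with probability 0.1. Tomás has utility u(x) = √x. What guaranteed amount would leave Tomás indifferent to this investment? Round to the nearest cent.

E[u] = 0.45·√36100 + 0.15·√6400 + 0.3·√14400 + 0.1·√28900 = 0.45·190 + 0.15·80 + 0.3·120 + 0.1·170 = 150.5
CE = (150.5)² = 22650.25

$22,650.25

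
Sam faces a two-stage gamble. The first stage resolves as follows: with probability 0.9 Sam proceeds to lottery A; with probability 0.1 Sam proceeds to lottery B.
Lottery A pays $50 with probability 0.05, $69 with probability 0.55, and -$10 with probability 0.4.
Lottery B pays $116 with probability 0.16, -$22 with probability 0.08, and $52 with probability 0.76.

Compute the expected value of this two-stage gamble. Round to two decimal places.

$38.44

EV(A) = 0.05 × 50 + 0.55 × 69 + 0.4 × (-10) = 2.5 + 37.95 − 4 = 36.45
EV(B) = 0.16 × 116 + 0.08 × (-22) + 0.76 × 52 = 18.56 − 1.76 + 39.52 = 56.32
Overall = 0.9 × 36.45 + 0.1 × 56.32 = 32.805 + 5.632 = 38.437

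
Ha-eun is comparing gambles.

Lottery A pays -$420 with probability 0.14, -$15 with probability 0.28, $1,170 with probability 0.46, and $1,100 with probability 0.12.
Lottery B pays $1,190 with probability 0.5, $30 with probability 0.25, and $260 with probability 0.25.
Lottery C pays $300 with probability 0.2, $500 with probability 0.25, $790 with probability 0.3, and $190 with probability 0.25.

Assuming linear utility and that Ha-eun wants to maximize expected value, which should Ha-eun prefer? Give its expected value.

Lottery A = 0.14 × (-420) + 0.28 × (-15) + 0.46 × 1170 + 0.12 × 1100 = -58.8 − 4.2 + 538.2 + 132 = 607.2
Lottery B = 0.5 × 1190 + 0.25 × 30 + 0.25 × 260 = 595 + 7.5 + 65 = 667.5
Lottery C = 0.2 × 300 + 0.25 × 500 + 0.3 × 790 + 0.25 × 190 = 60 + 125 + 237 + 47.5 = 469.5

Lottery B ($667.50)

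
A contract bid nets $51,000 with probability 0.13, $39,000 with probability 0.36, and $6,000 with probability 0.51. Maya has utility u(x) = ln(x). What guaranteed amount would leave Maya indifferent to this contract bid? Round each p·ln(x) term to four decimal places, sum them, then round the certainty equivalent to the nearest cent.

$15,546.64

E[u] = 0.13·ln(51000) + 0.36·ln(39000) + 0.51·ln(6000) = 1.4091 + 3.8057 + 4.4368 = 9.6516
CE = e^9.6516 ≈ 15546.64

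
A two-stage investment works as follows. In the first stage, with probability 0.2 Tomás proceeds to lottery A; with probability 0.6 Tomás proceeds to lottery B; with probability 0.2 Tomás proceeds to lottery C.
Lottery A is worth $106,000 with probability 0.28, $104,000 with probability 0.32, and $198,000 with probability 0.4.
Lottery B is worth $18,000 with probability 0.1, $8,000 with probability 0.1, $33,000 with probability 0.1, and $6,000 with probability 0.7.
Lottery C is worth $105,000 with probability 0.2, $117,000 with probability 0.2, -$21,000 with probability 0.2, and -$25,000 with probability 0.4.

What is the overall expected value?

EV(A) = 0.28 × 106000 + 0.32 × 104000 + 0.4 × 198000 = 29680 + 33280 + 79200 = 142160
EV(B) = 0.1 × 18000 + 0.1 × 8000 + 0.1 × 33000 + 0.7 × 6000 = 1800 + 800 + 3300 + 4200 = 10100
EV(C) = 0.2 × 105000 + 0.2 × 117000 + 0.2 × (-21000) + 0.4 × (-25000) = 21000 + 23400 − 4200 − 10000 = 30200
Overall = 0.2 × 142160 + 0.6 × 10100 + 0.2 × 30200 = 28432 + 6060 + 6040 = 40532

$40,532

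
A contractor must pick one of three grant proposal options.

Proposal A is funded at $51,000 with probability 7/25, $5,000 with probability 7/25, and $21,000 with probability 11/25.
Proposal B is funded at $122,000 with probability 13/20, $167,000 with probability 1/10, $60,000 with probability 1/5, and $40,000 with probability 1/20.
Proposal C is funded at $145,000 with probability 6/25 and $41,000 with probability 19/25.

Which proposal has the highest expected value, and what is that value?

Proposal A = 7/25 × 51000 + 7/25 × 5000 + 11/25 × 21000 = 14280 + 1400 + 9240 = 24920
Proposal B = 13/20 × 122000 + 1/10 × 167000 + 1/5 × 60000 + 1/20 × 40000 = 79300 + 16700 + 12000 + 2000 = 110000
Proposal C = 6/25 × 145000 + 19/25 × 41000 = 34800 + 31160 = 65960

Proposal B ($110,000)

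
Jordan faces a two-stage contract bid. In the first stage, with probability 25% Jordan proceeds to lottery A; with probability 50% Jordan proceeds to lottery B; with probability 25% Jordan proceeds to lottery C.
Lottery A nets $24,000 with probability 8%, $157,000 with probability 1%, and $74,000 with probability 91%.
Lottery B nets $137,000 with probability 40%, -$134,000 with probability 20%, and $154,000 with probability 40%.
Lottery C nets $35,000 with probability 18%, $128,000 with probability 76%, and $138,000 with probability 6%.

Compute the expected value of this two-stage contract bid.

EV(A) = 0.08 × 24000 + 0.01 × 157000 + 0.91 × 74000 = 1920 + 1570 + 67340 = 70830
EV(B) = 0.4 × 137000 + 0.2 × (-134000) + 0.4 × 154000 = 54800 − 26800 + 61600 = 89600
EV(C) = 0.18 × 35000 + 0.76 × 128000 + 0.06 × 138000 = 6300 + 97280 + 8280 = 111860
Overall = 0.25 × 70830 + 0.5 × 89600 + 0.25 × 111860 = 17707.5 + 44800 + 27965 = 90472.5

$90,472.50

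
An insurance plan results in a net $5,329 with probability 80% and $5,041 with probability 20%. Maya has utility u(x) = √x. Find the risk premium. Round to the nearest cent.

E[u] = 0.8·√5329 + 0.2·√5041 = 0.8·73 + 0.2·71 = 72.6
CE = (72.6)² = 5270.76
Risk premium = EV − CE = 5271.4 − 5270.76 = 0.64

$0.64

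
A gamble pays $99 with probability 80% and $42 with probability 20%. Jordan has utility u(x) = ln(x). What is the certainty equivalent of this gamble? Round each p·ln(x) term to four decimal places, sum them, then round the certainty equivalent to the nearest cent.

E[u] = 0.8·ln(99) + 0.2·ln(42) = 3.6761 + 0.7475 = 4.4236
CE = e^4.4236 ≈ 83.40

$83.40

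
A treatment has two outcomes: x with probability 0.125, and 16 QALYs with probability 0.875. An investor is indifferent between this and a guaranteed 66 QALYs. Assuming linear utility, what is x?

x = 416 QALYs

0.125·x + 0.875·16 = 66
0.125·x = 66 − 14 = 52
x = 52 / 0.125 = 416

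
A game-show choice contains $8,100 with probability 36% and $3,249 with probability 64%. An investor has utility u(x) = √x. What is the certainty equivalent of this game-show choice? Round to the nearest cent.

E[u] = 0.36·√8100 + 0.64·√3249 = 0.36·90 + 0.64·57 = 68.88
CE = (68.88)² = 4744.4544

$4,744.45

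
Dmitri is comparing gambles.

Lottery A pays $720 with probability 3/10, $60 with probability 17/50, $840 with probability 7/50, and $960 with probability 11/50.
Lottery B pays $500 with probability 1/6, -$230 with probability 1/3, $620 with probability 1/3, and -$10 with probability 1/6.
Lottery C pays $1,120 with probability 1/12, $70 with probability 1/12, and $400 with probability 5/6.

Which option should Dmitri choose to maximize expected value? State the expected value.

Lottery A ($565.20)

Lottery A = 3/10 × 720 + 17/50 × 60 + 7/50 × 840 + 11/50 × 960 = 216 + 20.4 + 117.6 + 211.2 = 565.2
Lottery B = 1/6 × 500 + 1/3 × (-230) + 1/3 × 620 + 1/6 × (-10) = 83.3333 − 76.6667 + 206.6667 − 1.6667 = 211.6667
Lottery C = 1/12 × 1120 + 1/12 × 70 + 5/6 × 400 = 93.3333 + 5.8333 + 333.3333 = 432.5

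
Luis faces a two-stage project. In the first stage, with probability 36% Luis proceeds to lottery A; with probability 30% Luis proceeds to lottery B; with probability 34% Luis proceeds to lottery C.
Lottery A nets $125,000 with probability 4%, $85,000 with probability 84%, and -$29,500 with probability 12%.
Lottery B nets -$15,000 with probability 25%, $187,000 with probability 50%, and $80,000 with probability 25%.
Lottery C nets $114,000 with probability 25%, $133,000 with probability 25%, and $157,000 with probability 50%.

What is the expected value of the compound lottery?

$106,839.60

EV(A) = 0.04 × 125000 + 0.84 × 85000 + 0.12 × (-29500) = 5000 + 71400 − 3540 = 72860
EV(B) = 0.25 × (-15000) + 0.5 × 187000 + 0.25 × 80000 = -3750 + 93500 + 20000 = 109750
EV(C) = 0.25 × 114000 + 0.25 × 133000 + 0.5 × 157000 = 28500 + 33250 + 78500 = 140250
Overall = 0.36 × 72860 + 0.3 × 109750 + 0.34 × 140250 = 26229.6 + 32925 + 47685 = 106839.6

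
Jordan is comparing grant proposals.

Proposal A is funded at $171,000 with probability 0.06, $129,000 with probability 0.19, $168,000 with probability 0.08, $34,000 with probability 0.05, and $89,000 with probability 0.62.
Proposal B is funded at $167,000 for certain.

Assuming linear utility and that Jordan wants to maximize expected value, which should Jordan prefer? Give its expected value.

Proposal B ($167,000)

Proposal A = 0.06 × 171000 + 0.19 × 129000 + 0.08 × 168000 + 0.05 × 34000 + 0.62 × 89000 = 10260 + 24510 + 13440 + 1700 + 55180 = 105090
Proposal B: 167000 (certain)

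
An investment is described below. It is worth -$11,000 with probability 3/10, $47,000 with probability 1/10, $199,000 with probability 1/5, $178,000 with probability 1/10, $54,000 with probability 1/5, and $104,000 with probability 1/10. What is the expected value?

$80,200

EV = 3/10 × (-11000) + 1/10 × 47000 + 1/5 × 199000 + 1/10 × 178000 + 1/5 × 54000 + 1/10 × 104000 = -3300 + 4700 + 39800 + 17800 + 10800 + 10400 = 80200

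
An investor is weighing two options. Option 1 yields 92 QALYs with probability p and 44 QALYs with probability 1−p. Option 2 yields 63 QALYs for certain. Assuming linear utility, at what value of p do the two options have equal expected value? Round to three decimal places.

p·92 + (1−p)·44 = 63
48p + 44 = 63
p = (63 − 44) / 48

p = 0.396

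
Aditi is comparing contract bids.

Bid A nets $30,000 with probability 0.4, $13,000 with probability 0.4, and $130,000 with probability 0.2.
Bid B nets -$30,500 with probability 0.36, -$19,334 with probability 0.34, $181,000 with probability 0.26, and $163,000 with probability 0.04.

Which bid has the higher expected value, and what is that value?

Bid A ($43,200)

Bid A = 0.4 × 30000 + 0.4 × 13000 + 0.2 × 130000 = 12000 + 5200 + 26000 = 43200
Bid B = 0.36 × (-30500) + 0.34 × (-19334) + 0.26 × 181000 + 0.04 × 163000 = -10980 − 6573.56 + 47060 + 6520 = 36026.44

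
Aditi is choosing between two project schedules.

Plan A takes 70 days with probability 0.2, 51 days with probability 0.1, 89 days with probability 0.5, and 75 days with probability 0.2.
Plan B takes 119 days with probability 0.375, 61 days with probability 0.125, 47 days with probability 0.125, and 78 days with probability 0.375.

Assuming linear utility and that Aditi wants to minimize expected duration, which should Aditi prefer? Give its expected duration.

Plan A = 0.2 × 70 + 0.1 × 51 + 0.5 × 89 + 0.2 × 75 = 14 + 5.1 + 44.5 + 15 = 78.6
Plan B = 0.375 × 119 + 0.125 × 61 + 0.125 × 47 + 0.375 × 78 = 44.625 + 7.625 + 5.875 + 29.25 = 87.375

Plan A (78.6 days)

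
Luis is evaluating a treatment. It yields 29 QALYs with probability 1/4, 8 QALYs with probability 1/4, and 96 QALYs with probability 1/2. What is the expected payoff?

EV = 1/4 × 29 + 1/4 × 8 + 1/2 × 96 = 7.25 + 2 + 48 = 57.25

57.25 QALYs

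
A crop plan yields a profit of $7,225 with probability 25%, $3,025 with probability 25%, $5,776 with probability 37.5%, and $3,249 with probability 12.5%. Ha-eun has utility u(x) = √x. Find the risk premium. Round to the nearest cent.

E[u] = 0.25·√7225 + 0.25·√3025 + 0.375·√5776 + 0.125·√3249 = 0.25·85 + 0.25·55 + 0.375·76 + 0.125·57 = 70.625
CE = (70.625)² = 4987.890625
Risk premium = EV − CE = 5134.625 − 4987.890625 = 146.734375

$146.73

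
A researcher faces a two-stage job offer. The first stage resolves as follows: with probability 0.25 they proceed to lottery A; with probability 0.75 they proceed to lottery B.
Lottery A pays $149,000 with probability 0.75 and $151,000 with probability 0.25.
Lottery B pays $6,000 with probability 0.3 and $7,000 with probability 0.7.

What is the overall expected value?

EV(A) = 0.75 × 149000 + 0.25 × 151000 = 111750 + 37750 = 149500
EV(B) = 0.3 × 6000 + 0.7 × 7000 = 1800 + 4900 = 6700
Overall = 0.25 × 149500 + 0.75 × 6700 = 37375 + 5025 = 42400

$42,400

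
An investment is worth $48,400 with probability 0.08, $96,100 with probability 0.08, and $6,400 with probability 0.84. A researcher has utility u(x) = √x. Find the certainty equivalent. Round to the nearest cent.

$12,012.16

E[u] = 0.08·√48400 + 0.08·√96100 + 0.84·√6400 = 0.08·220 + 0.08·310 + 0.84·80 = 109.6
CE = (109.6)² = 12012.16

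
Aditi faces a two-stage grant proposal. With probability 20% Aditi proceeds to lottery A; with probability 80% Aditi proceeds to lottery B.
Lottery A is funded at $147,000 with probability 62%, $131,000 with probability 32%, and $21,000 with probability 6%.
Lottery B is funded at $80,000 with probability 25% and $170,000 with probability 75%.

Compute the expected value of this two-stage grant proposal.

$144,864

EV(A) = 0.62 × 147000 + 0.32 × 131000 + 0.06 × 21000 = 91140 + 41920 + 1260 = 134320
EV(B) = 0.25 × 80000 + 0.75 × 170000 = 20000 + 127500 = 147500
Overall = 0.2 × 134320 + 0.8 × 147500 = 26864 + 118000 = 144864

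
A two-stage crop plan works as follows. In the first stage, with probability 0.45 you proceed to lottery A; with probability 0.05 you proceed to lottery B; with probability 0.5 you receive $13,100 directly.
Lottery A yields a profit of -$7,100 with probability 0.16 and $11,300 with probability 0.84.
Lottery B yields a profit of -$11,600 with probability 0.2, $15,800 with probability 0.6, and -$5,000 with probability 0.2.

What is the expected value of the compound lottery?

EV(A) = 0.16 × (-7100) + 0.84 × 11300 = -1136 + 9492 = 8356
EV(B) = 0.2 × (-11600) + 0.6 × 15800 + 0.2 × (-5000) = -2320 + 9480 − 1000 = 6160
Branch C: 13100 (certain)
Overall = 0.45 × 8356 + 0.05 × 6160 + 0.5 × 13100 = 3760.2 + 308 + 6550 = 10618.2

$10,618.20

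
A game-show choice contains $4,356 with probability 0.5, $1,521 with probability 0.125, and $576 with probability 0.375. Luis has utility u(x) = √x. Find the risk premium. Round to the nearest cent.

$386.86

E[u] = 0.5·√4356 + 0.125·√1521 + 0.375·√576 = 0.5·66 + 0.125·39 + 0.375·24 = 46.875
CE = (46.875)² = 2197.265625
Risk premium = EV − CE = 2584.125 − 2197.265625 = 386.859375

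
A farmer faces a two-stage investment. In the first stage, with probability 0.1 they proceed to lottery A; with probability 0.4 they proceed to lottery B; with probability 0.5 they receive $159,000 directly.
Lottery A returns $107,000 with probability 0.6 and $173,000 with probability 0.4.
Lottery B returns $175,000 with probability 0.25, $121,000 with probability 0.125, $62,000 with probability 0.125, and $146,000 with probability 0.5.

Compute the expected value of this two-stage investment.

EV(A) = 0.6 × 107000 + 0.4 × 173000 = 64200 + 69200 = 133400
EV(B) = 0.25 × 175000 + 0.125 × 121000 + 0.125 × 62000 + 0.5 × 146000 = 43750 + 15125 + 7750 + 73000 = 139625
Branch C: 159000 (certain)
Overall = 0.1 × 133400 + 0.4 × 139625 + 0.5 × 159000 = 13340 + 55850 + 79500 = 148690

$148,690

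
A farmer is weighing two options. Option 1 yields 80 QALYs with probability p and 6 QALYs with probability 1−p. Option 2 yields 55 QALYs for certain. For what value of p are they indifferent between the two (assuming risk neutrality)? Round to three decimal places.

p·80 + (1−p)·6 = 55
74p + 6 = 55
p = (55 − 6) / 74

p = 0.662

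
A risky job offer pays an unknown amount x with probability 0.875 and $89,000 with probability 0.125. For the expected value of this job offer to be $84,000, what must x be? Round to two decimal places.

0.875·x + 0.125·89000 = 84000
0.875·x = 84000 − 11125 = 72875
x = 72875 / 0.875 = 83285.7143

x = $83,285.71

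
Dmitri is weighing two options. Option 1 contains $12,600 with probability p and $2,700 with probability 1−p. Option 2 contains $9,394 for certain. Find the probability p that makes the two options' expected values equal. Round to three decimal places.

p = 0.676

p·12600 + (1−p)·2700 = 9394
9900p + 2700 = 9394
p = (9394 − 2700) / 9900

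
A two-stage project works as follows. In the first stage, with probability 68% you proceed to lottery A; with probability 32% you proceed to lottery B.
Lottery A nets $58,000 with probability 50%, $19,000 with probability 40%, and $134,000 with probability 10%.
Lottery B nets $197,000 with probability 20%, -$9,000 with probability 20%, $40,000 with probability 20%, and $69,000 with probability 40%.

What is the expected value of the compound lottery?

EV(A) = 0.5 × 58000 + 0.4 × 19000 + 0.1 × 134000 = 29000 + 7600 + 13400 = 50000
EV(B) = 0.2 × 197000 + 0.2 × (-9000) + 0.2 × 40000 + 0.4 × 69000 = 39400 − 1800 + 8000 + 27600 = 73200
Overall = 0.68 × 50000 + 0.32 × 73200 = 34000 + 23424 = 57424

$57,424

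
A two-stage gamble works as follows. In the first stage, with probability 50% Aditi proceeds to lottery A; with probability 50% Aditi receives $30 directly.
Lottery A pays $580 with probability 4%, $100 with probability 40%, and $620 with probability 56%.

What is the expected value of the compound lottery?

EV(A) = 0.04 × 580 + 0.4 × 100 + 0.56 × 620 = 23.2 + 40 + 347.2 = 410.4
Branch B: 30 (certain)
Overall = 0.5 × 410.4 + 0.5 × 30 = 205.2 + 15 = 220.2

$220.20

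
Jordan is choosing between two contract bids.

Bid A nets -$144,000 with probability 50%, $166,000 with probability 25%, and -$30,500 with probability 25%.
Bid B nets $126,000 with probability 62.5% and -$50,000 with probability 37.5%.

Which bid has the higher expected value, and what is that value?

Bid B ($60,000)

Bid A = 0.5 × (-144000) + 0.25 × 166000 + 0.25 × (-30500) = -72000 + 41500 − 7625 = -38125
Bid B = 0.625 × 126000 + 0.375 × (-50000) = 78750 − 18750 = 60000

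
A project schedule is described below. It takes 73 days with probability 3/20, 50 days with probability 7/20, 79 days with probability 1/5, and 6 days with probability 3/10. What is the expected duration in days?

EV = 3/20 × 73 + 7/20 × 50 + 1/5 × 79 + 3/10 × 6 = 10.95 + 17.5 + 15.8 + 1.8 = 46.05

46.05 days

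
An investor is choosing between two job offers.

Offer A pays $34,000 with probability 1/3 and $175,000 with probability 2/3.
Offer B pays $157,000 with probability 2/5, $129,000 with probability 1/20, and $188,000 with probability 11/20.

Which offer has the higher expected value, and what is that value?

Offer B ($172,650)

Offer A = 1/3 × 34000 + 2/3 × 175000 = 11333.3333 + 116666.6667 = 128000
Offer B = 2/5 × 157000 + 1/20 × 129000 + 11/20 × 188000 = 62800 + 6450 + 103400 = 172650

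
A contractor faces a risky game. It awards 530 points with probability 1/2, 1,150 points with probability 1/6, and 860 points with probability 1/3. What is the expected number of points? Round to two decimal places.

743.33 points

EV = 1/2 × 530 + 1/6 × 1150 + 1/3 × 860 = 265 + 191.6667 + 286.6667 = 743.3333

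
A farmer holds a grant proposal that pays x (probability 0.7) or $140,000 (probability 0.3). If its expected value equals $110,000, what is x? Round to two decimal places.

0.7·x + 0.3·140000 = 110000
0.7·x = 110000 − 42000 = 68000
x = 68000 / 0.7 = 97142.8571

x = $97,142.86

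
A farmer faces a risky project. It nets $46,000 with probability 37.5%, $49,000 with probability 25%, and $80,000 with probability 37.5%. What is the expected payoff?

EV = 0.375 × 46000 + 0.25 × 49000 + 0.375 × 80000 = 17250 + 12250 + 30000 = 59500

$59,500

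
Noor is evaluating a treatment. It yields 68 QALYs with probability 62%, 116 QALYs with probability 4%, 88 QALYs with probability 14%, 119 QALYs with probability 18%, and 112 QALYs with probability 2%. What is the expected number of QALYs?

82.78 QALYs

EV = 0.62 × 68 + 0.04 × 116 + 0.14 × 88 + 0.18 × 119 + 0.02 × 112 = 42.16 + 4.64 + 12.32 + 21.42 + 2.24 = 82.78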